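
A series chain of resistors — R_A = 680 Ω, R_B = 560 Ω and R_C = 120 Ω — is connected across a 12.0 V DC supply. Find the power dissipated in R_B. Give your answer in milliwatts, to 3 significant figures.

43.6 mW

Series elements share the same current, so find I first, then use P = I²R.
R_total = 680 + 560 + 120 = 1360 Ω
I = V / R_total = 12.0 / 1360 = 0.008824 A
P_R_B = I² × R_B = (0.008824)² × 560 = 0.04360 W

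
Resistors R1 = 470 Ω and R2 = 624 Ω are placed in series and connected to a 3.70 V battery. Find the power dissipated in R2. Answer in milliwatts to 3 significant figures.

7.14 mW

In a series string the same current flows through every resistor — find that current, then P = I²R for the one we want.
R_total = 470 + 624 = 1094 Ω
I = V / R_total = 3.70 / 1094 = 0.003382 A
P_R2 = I² × R2 = (0.003382)² × 624 = 0.007138 W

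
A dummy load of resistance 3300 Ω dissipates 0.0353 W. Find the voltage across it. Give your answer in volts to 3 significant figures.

The two known quantities fix the third via V = √(P R).
V = √(0.0353 × 3300) = 10.79 V

10.8 V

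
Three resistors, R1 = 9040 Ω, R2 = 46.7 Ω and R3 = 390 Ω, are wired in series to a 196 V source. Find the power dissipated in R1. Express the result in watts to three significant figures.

Every series element carries the same I. Get I from the total resistance, then P = I² × R1.
R_total = 9040 + 46.7 + 390 = 9477 Ω
I = V / R_total = 196 / 9477 = 0.02068 A
P_R1 = I² × R1 = (0.02068)² × 9040 = 3.867 W

3.87 W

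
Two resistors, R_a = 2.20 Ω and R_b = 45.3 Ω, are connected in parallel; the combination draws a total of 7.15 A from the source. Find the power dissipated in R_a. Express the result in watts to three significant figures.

102 W

We need the common branch voltage; get it from I_total × R_eq, then P = V²/R for the branch.
1/R_eq = 1/2.20 + 1/45.3 ⇒ R_eq = 2.098 Ω
V = I_total × R_eq = 7.150 × 2.098 = 15.00 V
P_R_a = V² / R_a = (15.00)² / 2.20 = 102.3 W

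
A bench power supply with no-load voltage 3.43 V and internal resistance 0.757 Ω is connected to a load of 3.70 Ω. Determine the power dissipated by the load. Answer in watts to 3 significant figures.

Load and internal resistance form a series loop — compute the loop current, then the load power via I²R.
I = ε / (r + R) = 3.43 / (0.757 + 3.70) = 0.7696 A
P_load = I² R = (0.7696)² × 3.70 = 2.191 W

2.19 W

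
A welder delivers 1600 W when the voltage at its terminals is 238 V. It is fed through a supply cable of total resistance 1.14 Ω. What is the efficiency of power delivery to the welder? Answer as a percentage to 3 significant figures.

I = P / V = 1600 / 238 = 6.723 A through the supply cable.
P_line = I² R_line = (6.723)² × 1.14 = 51.52 W
P_source = P_load + P_line = 1600 + 51.52 = 1652 W
η = P_load / P_source = 1600 / 1652 = 0.9688

96.9 %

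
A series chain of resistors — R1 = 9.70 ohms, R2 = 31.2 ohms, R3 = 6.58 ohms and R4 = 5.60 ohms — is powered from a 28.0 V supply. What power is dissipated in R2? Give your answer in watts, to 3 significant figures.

8.68 W

Series elements share the same current, so find I first, then use P = I²R.
R_total = 9.70 + 31.2 + 6.58 + 5.60 = 53.08 Ω
I = V / R_total = 28.0 / 53.08 = 0.5275 A
P_R2 = I² × R2 = (0.5275)² × 31.2 = 8.682 W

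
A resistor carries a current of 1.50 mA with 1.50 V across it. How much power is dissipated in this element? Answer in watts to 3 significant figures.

0.00225 W

With V and I both given, power follows immediately from P = V I.
P = 1.50 V × 0.001500 A = 0.002250 W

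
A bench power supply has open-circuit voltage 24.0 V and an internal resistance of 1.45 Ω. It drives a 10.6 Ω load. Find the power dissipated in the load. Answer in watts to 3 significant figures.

With r and R in series, I = ε/(r+R); the load dissipates I²R.
I = ε / (r + R) = 24.0 / (1.45 + 10.6) = 1.992 A
P_load = I² R = (1.992)² × 10.6 = 42.05 W

42.0 W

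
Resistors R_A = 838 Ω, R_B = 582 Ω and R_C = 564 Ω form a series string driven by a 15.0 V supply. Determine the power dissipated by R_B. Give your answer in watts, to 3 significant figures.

0.0333 W

The current is common to all series resistors; compute it, then apply P = I²R for the target.
R_total = 838 + 582 + 564 = 1984 Ω
I = V / R_total = 15.0 / 1984 = 0.007560 A
P_R_B = I² × R_B = (0.007560)² × 582 = 0.03327 W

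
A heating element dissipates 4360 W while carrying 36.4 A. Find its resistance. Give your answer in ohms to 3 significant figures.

3.29 Ω

The two known quantities fix the third via R = P / I².
R = 4360 / (36.40)² = 3.291 Ω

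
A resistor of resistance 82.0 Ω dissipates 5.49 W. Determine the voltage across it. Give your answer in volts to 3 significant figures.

21.2 V

From P = V I = I²R = V²/R, with the two given quantities we get V = √(P R).
V = √(5.49 × 82.0) = 21.22 V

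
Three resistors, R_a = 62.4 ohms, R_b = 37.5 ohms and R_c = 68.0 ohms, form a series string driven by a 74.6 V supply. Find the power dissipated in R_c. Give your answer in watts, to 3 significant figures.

13.4 W

In a series string the same current flows through every resistor — find that current, then P = I²R for the one we want.
R_total = 62.4 + 37.5 + 68.0 = 167.9 Ω
I = V / R_total = 74.6 / 167.9 = 0.4443 A
P_R_c = I² × R_c = (0.4443)² × 68.0 = 13.42 W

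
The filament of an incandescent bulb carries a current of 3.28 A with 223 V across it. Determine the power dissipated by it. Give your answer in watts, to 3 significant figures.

With V and I both given, power follows immediately from P = V I.
P = 223 V × 3.280 A = 731.4 W

731 W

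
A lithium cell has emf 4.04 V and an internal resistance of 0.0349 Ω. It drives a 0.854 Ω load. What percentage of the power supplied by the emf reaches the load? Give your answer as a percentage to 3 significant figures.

96.1 %

Both r and R carry the same current, so the power split is just the resistance split: η = R/(R+r).
η = R / (R + r) = 0.854 / (0.854 + 0.0349) = 0.9607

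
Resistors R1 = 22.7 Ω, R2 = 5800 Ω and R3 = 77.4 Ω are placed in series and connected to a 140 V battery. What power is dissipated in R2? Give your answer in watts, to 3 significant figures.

3.27 W

Since the resistors are in series they all carry the loop current I = V/R_total; the power in any one is I²R.
R_total = 22.7 + 5800 + 77.4 = 5900 Ω
I = V / R_total = 140 / 5900 = 0.02373 A
P_R2 = I² × R2 = (0.02373)² × 5800 = 3.266 W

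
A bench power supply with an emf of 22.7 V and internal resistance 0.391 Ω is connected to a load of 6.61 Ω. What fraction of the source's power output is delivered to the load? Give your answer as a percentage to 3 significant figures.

η = P_load/(P_load+P_int) = I²R/(I²R+I²r) = R/(R+r) — the I² cancels for series elements.
η = R / (R + r) = 6.61 / (6.61 + 0.391) = 0.9442

94.4 %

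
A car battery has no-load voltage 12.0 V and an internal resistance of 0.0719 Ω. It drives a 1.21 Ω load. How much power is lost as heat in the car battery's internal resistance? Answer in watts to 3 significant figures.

6.30 W

Internal loss is I²r, with I set by the total series resistance r+R.
I = ε / (r + R) = 12.0 / (0.0719 + 1.21) = 9.361 A
P_int = I² r = (9.361)² × 0.0719 = 6.301 W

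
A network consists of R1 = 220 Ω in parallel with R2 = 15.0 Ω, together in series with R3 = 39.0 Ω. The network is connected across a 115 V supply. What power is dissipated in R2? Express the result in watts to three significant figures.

Combine R1 and R2 into their parallel equivalent first, reducing the network to two series resistors.
R_p = (220×15.0)/(220+15.0) = 14.04 Ω
R_total = R_p + 39.0 = 14.04 + 39.0 = 53.04 Ω
I = V / R_total = 115 / 53.04 = 2.168 A
Voltage across the parallel pair: V_p = I × R_p = 2.168 × 14.04 = 30.45 V
R2 has V_p across it, so P = V_p²/R2.
P_R2 = (30.45)² / 15.0 = 61.79 W

61.8 W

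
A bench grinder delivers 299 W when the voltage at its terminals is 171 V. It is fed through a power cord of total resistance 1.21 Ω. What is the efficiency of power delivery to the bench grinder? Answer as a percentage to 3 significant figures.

98.8 %

I = P / V = 299 / 171 = 1.749 A through the power cord.
P_line = I² R_line = (1.749)² × 1.21 = 3.699 W
P_source = P_load + P_line = 299.0 + 3.699 = 302.7 W
η = P_load / P_source = 299.0 / 302.7 = 0.9878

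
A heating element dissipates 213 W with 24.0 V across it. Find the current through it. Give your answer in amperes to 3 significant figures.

8.88 A

From P = V I = I²R = V²/R, with the two given quantities we get I = P / V.
I = 213 / 24.0 = 8.875 A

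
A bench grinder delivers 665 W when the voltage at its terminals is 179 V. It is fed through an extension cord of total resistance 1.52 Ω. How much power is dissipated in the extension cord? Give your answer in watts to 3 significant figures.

The extension cord is a series resistance carrying the load current; its dissipation is I²R_line.
I = P / V = 665 / 179 = 3.715 A through the extension cord.
P_line = I² R_line = (3.715)² × 1.52 = 20.98 W

21.0 W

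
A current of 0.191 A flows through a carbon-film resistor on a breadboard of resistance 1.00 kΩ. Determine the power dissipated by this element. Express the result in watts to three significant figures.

The current through and the resistance of the element are both given; use P = I²R.
P = (0.1910 A)² × 1000 Ω = 36.48 W

36.5 W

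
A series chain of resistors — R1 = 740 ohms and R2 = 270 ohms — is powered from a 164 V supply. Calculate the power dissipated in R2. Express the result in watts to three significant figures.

7.12 W

Since the resistors are in series they all carry the loop current I = V/R_total; the power in any one is I²R.
R_total = 740 + 270 = 1010 Ω
I = V / R_total = 164 / 1010 = 0.1624 A
P_R2 = I² × R2 = (0.1624)² × 270 = 7.119 W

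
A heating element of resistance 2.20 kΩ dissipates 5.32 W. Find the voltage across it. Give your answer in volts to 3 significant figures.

Inverting the appropriate power form: V = √(P R).
V = √(5.32 × 2200) = 108.2 V

108 V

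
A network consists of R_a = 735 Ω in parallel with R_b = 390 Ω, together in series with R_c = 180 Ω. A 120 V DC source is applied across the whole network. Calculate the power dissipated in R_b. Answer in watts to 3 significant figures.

12.7 W

First find R_p for the parallel pair, then treat R_p + R_c as a series loop.
R_p = (735×390)/(735+390) = 254.8 Ω
R_total = R_p + 180 = 254.8 + 180 = 434.8 Ω
I = V / R_total = 120 / 434.8 = 0.2760 A
Voltage across the parallel pair: V_p = I × R_p = 0.2760 × 254.8 = 70.32 V
R_b has V_p across it, so P = V_p²/R_b.
P_R_b = (70.32)² / 390 = 12.68 W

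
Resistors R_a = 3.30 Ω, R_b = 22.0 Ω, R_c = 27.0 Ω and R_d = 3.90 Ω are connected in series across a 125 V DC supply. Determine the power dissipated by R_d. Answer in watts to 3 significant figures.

19.3 W

Series elements share the same current, so find I first, then use P = I²R.
R_total = 3.30 + 22.0 + 27.0 + 3.90 = 56.20 Ω
I = V / R_total = 125 / 56.20 = 2.224 A
P_R_d = I² × R_d = (2.224)² × 3.90 = 19.29 W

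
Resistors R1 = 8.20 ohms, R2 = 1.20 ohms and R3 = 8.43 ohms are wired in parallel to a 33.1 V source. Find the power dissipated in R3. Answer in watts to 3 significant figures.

Parallel branches share the same voltage; P = V²/R gives the branch power in one step.
P_R3 = V² / R3 = (33.1)² / 8.43 Ω = 130.0 W

130 W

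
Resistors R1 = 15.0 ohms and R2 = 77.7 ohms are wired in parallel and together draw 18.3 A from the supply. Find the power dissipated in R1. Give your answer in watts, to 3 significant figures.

Only the total current is stated, so first find the parallel equivalent to get the voltage across the combination.
1/R_eq = 1/15.0 + 1/77.7 ⇒ R_eq = 12.57 Ω
V = I_total × R_eq = 18.30 × 12.57 = 230.1 V
P_R1 = V² / R1 = (230.1)² / 15.0 = 3529 W

3530 W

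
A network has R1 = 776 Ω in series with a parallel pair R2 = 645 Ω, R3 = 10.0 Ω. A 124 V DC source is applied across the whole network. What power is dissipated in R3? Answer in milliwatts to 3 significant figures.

241 mW

First combine the parallel branches into one equivalent R_p, then R1 + R_p is a series pair.
R_p = (645×10.0)/(645+10.0) = 9.847 Ω
R_total = 776 + 9.847 = 785.8 Ω
I = V / R_total = 124 / 785.8 = 0.1578 A
Voltage across the parallel pair: V_p = I × R_p = 0.1578 × 9.847 = 1.554 V
With V_p across R3, its power is V_p²/R3.
P_R3 = (1.554)² / 10.0 = 0.2414 W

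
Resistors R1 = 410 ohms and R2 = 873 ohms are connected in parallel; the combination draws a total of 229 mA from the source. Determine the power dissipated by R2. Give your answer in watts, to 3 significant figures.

We need the common branch voltage; get it from I_total × R_eq, then P = V²/R for the branch.
1/R_eq = 1/410 + 1/873 ⇒ R_eq = 279.0 Ω
V = I_total × R_eq = 0.2290 × 279.0 = 63.89 V
P_R2 = V² / R2 = (63.89)² / 873 = 4.675 W

4.68 W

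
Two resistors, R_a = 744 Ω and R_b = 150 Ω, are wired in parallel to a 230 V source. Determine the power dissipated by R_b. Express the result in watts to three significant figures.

Parallel branches share the same voltage; P = V²/R gives the branch power in one step.
P_R_b = V² / R_b = (230)² / 150 Ω = 352.7 W

353 W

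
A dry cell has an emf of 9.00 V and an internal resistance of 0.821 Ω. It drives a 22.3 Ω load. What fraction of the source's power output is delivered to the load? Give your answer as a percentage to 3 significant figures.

96.4 %

η = P_load/(P_load+P_int) = I²R/(I²R+I²r) = R/(R+r) — the I² cancels for series elements.
η = R / (R + r) = 22.3 / (22.3 + 0.821) = 0.9645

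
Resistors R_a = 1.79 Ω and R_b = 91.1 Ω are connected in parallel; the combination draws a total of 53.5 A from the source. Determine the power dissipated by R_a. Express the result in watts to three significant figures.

4930 W

Only the total current is stated, so first find the parallel equivalent to get the voltage across the combination.
1/R_eq = 1/1.79 + 1/91.1 ⇒ R_eq = 1.756 Ω
V = I_total × R_eq = 53.50 × 1.756 = 93.92 V
P_R_a = V² / R_a = (93.92)² / 1.79 = 4928 W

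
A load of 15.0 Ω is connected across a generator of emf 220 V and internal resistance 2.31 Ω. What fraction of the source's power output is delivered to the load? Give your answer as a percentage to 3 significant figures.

86.7 %

η = P_load/(P_load+P_int) = I²R/(I²R+I²r) = R/(R+r) — the I² cancels for series elements.
η = R / (R + r) = 15.0 / (15.0 + 2.31) = 0.8666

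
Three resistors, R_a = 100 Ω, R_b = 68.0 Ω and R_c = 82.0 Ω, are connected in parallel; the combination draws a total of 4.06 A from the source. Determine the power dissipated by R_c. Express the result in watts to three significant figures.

The branches share the same voltage, but only the total current is given — find V from the equivalent resistance first.
1/R_eq = 1/100 + 1/68.0 + 1/82.0 ⇒ R_eq = 27.10 Ω
V = I_total × R_eq = 4.060 × 27.10 = 110.0 V
P_R_c = V² / R_c = (110.0)² / 82.0 = 147.6 W

148 W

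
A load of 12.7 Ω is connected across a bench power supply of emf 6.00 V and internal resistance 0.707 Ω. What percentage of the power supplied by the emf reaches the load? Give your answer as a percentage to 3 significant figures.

The source delivers εI, of which I²R reaches the load and I²r is lost; since I is common, η = R/(R+r).
η = R / (R + r) = 12.7 / (12.7 + 0.707) = 0.9473

94.7 %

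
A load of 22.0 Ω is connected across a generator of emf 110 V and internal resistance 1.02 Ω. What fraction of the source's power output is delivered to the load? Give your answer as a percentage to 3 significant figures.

95.6 %

The source delivers εI, of which I²R reaches the load and I²r is lost; since I is common, η = R/(R+r).
η = R / (R + r) = 22.0 / (22.0 + 1.02) = 0.9557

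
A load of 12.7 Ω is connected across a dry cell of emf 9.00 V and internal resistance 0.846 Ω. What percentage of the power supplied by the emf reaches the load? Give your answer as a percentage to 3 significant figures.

Efficiency is P_load / P_total. With a series r and R sharing the same I, P = I²R for each, so η = R/(R+r).
η = R / (R + r) = 12.7 / (12.7 + 0.846) = 0.9375

93.8 %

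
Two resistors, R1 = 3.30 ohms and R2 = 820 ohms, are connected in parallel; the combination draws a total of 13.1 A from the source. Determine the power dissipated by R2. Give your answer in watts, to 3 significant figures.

2.26 W

The branches share the same voltage, but only the total current is given — find V from the equivalent resistance first.
1/R_eq = 1/3.30 + 1/820 ⇒ R_eq = 3.287 Ω
V = I_total × R_eq = 13.10 × 3.287 = 43.06 V
P_R2 = V² / R2 = (43.06)² / 820 = 2.261 W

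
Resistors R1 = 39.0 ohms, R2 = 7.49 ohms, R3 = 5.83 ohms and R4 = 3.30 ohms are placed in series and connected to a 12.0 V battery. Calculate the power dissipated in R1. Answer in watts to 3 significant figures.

In a series string the same current flows through every resistor — find that current, then P = I²R for the one we want.
R_total = 39.0 + 7.49 + 5.83 + 3.30 = 55.62 Ω
I = V / R_total = 12.0 / 55.62 = 0.2157 A
P_R1 = I² × R1 = (0.2157)² × 39.0 = 1.815 W

1.82 W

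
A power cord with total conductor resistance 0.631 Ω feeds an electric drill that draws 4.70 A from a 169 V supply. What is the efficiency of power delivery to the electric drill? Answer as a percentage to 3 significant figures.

98.2 %

The power cord carries the full 4.70 A.
P_line = I² R_line = (4.700)² × 0.631 = 13.94 W
P_source = V I = 169 × 4.700 = 794.3 W; P_load = 780.4 W
η = P_load / P_source = 780.4 / 794.3 = 0.9825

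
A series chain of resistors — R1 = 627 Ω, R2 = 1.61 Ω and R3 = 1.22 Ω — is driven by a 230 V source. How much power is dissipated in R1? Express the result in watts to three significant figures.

Series elements share the same current, so find I first, then use P = I²R.
R_total = 627 + 1.61 + 1.22 = 629.8 Ω
I = V / R_total = 230 / 629.8 = 0.3652 A
P_R1 = I² × R1 = (0.3652)² × 627 = 83.61 W

83.6 W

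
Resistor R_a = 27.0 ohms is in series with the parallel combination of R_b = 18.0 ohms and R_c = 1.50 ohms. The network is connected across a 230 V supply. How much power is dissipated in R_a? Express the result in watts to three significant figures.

Collapse R_b‖R_c to a single equivalent, reducing the network to two series elements.
R_p = (18.0×1.50)/(18.0+1.50) = 1.385 Ω
R_total = 27.0 + 1.385 = 28.38 Ω
I = V / R_total = 230 / 28.38 = 8.103 A
R_a is in the main series path, so its power is I²R_a.
P_R_a = (8.103)² × 27.0 = 1773 W

1770 W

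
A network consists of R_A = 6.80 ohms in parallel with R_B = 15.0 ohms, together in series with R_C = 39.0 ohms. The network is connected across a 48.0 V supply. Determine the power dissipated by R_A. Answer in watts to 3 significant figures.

Collapse the R_A‖R_B pair into one equivalent R_p; then R_p and R_C form a series string.
R_p = (6.80×15.0)/(6.80+15.0) = 4.679 Ω
R_total = R_p + 39.0 = 4.679 + 39.0 = 43.68 Ω
I = V / R_total = 48.0 / 43.68 = 1.099 A
Voltage across the parallel pair: V_p = I × R_p = 1.099 × 4.679 = 5.142 V
R_A has V_p across it, so P = V_p²/R_A.
P_R_A = (5.142)² / 6.80 = 3.888 W

3.89 W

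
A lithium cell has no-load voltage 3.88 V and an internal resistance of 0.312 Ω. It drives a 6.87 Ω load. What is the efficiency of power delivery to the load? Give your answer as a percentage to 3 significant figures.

η = P_load/(P_load+P_int) = I²R/(I²R+I²r) = R/(R+r) — the I² cancels for series elements.
η = R / (R + r) = 6.87 / (6.87 + 0.312) = 0.9566

95.7 %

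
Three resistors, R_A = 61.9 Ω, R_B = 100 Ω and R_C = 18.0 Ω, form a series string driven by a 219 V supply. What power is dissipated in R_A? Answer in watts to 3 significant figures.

91.7 W

The current is common to all series resistors; compute it, then apply P = I²R for the target.
R_total = 61.9 + 100 + 18.0 = 179.9 Ω
I = V / R_total = 219 / 179.9 = 1.217 A
P_R_A = I² × R_A = (1.217)² × 61.9 = 91.73 W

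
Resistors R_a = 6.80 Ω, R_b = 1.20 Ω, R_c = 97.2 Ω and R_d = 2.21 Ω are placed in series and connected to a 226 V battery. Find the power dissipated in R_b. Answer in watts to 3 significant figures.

The current is common to all series resistors; compute it, then apply P = I²R for the target.
R_total = 6.80 + 1.20 + 97.2 + 2.21 = 107.4 Ω
I = V / R_total = 226 / 107.4 = 2.104 A
P_R_b = I² × R_b = (2.104)² × 1.20 = 5.313 W

5.31 W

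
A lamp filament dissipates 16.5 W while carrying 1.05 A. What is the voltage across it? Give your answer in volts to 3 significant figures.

Rearranging the power relation for the two known quantities gives V = P / I.
V = 16.5 / 1.050 = 15.71 V

15.7 V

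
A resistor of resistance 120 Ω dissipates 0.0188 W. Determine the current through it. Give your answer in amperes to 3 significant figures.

0.0125 A

Inverting the appropriate power form: I = √(P / R).
I = √(0.0188 / 120) = 0.01252 A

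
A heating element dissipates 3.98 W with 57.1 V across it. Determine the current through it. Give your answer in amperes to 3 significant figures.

0.0697 A

From P = V I = I²R = V²/R, with the two given quantities we get I = P / V.
I = 3.98 / 57.1 = 0.06970 A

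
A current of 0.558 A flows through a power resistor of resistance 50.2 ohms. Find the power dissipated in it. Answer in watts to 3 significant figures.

15.6 W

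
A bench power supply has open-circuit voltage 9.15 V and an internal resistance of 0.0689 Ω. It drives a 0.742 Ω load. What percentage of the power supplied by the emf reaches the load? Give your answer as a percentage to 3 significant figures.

91.5 %

Both r and R carry the same current, so the power split is just the resistance split: η = R/(R+r).
η = R / (R + r) = 0.742 / (0.742 + 0.0689) = 0.9150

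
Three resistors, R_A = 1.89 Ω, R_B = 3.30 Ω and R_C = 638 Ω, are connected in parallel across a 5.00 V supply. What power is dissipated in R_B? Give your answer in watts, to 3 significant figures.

R_B sits directly across the source, so P = V²/R with V = 5.00 V.
P_R_B = V² / R_B = (5.00)² / 3.30 Ω = 7.576 W

7.58 W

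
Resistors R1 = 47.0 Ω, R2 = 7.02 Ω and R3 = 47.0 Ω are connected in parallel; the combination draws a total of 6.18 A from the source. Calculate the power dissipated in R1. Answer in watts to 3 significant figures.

23.7 W

We need the common branch voltage; get it from I_total × R_eq, then P = V²/R for the branch.
1/R_eq = 1/47.0 + 1/7.02 + 1/47.0 ⇒ R_eq = 5.405 Ω
V = I_total × R_eq = 6.180 × 5.405 = 33.40 V
P_R1 = V² / R1 = (33.40)² / 47.0 = 23.74 W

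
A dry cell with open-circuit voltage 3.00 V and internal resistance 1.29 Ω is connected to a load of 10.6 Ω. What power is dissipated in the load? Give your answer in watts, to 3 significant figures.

The internal resistance and the load are in series, so the same I flows through both; get I from ε/(r+R), then I²R for the load.
I = ε / (r + R) = 3.00 / (1.29 + 10.6) = 0.2523 A
P_load = I² R = (0.2523)² × 10.6 = 0.6748 W

0.675 W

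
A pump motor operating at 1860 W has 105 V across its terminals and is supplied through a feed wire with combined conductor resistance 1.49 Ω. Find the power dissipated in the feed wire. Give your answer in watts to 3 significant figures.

The feed wire is a series resistance carrying the load current; its dissipation is I²R_line.
I = P / V = 1860 / 105 = 17.71 A through the feed wire.
P_line = I² R_line = (17.71)² × 1.49 = 467.6 W

468 W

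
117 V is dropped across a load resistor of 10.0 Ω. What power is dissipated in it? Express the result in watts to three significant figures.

1370 W

With V across and R both known, P = V²/R gives the dissipation directly.
P = (117 V)² / 10.0 Ω = 1369 W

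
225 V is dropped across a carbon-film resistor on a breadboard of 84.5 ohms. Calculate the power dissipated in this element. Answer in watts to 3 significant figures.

Voltage and resistance are given, so P = V²/R is the one-step route.
P = (225 V)² / 84.5 Ω = 599.1 W

599 W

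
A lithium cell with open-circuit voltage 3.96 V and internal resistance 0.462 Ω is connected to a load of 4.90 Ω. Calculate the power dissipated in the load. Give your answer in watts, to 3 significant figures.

2.67 W

The internal resistance and the load are in series, so the same I flows through both; get I from ε/(r+R), then I²R for the load.
I = ε / (r + R) = 3.96 / (0.462 + 4.90) = 0.7385 A
P_load = I² R = (0.7385)² × 4.90 = 2.673 W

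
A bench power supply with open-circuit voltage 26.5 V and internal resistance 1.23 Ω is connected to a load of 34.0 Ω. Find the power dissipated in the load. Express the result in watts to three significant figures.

19.2 W

With r and R in series, I = ε/(r+R); the load dissipates I²R.
I = ε / (r + R) = 26.5 / (1.23 + 34.0) = 0.7522 A
P_load = I² R = (0.7522)² × 34.0 = 19.24 W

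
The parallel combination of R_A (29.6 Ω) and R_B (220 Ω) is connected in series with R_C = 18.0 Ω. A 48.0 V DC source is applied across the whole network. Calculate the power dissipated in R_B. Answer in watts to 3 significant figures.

Collapse the R_A‖R_B pair into one equivalent R_p; then R_p and R_C form a series string.
R_p = (29.6×220)/(29.6+220) = 26.09 Ω
R_total = R_p + 18.0 = 26.09 + 18.0 = 44.09 Ω
I = V / R_total = 48.0 / 44.09 = 1.089 A
Voltage across the parallel pair: V_p = I × R_p = 1.089 × 26.09 = 28.40 V
R_B has V_p across it, so P = V_p²/R_B.
P_R_B = (28.40)² / 220 = 3.667 W

3.67 W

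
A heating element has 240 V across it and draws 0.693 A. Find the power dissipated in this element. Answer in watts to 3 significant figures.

V and I are known directly — P = V I, no intermediate step needed.
P = 240 V × 0.6930 A = 166.3 W

166 W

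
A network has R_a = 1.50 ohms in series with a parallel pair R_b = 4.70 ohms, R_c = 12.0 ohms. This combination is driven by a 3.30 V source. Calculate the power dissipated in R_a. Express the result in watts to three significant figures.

0.687 W

Replace R_b and R_c with their parallel equivalent so the circuit becomes R_a in series with R_p.
R_p = (4.70×12.0)/(4.70+12.0) = 3.377 Ω
R_total = 1.50 + 3.377 = 4.877 Ω
I = V / R_total = 3.30 / 4.877 = 0.6766 A
The full supply current passes through R_a: P = I²R.
P_R_a = (0.6766)² × 1.50 = 0.6867 W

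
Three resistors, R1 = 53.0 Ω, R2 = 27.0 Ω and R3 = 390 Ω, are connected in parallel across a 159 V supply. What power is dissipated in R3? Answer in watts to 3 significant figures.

64.8 W

Parallel branches share the same voltage; P = V²/R gives the branch power in one step.
P_R3 = V² / R3 = (159)² / 390 Ω = 64.82 W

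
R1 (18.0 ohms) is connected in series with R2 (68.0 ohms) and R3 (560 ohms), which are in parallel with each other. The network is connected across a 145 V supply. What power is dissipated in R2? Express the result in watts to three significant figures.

Reduce the parallel pair to R_p first; the network is then a simple series string.
R_p = (68.0×560)/(68.0+560) = 60.64 Ω
R_total = 18.0 + 60.64 = 78.64 Ω
I = V / R_total = 145 / 78.64 = 1.844 A
Voltage across the parallel pair: V_p = I × R_p = 1.844 × 60.64 = 111.8 V
With V_p across R2, its power is V_p²/R2.
P_R2 = (111.8)² / 68.0 = 183.8 W

184 W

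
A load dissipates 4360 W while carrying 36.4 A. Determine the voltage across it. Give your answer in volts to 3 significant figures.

Rearranging the power relation for the two known quantities gives V = P / I.
V = 4360 / 36.40 = 119.8 V

120 V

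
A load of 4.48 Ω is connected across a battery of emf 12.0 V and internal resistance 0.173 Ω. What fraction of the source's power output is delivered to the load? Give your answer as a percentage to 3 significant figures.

Both r and R carry the same current, so the power split is just the resistance split: η = R/(R+r).
η = R / (R + r) = 4.48 / (4.48 + 0.173) = 0.9628

96.3 %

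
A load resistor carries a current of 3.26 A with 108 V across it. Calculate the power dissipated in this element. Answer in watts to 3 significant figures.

V and I are known directly — P = V I, no intermediate step needed.
P = 108 V × 3.260 A = 352.1 W

352 W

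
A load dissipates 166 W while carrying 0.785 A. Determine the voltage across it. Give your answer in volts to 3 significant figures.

211 V

Rearranging the power relation for the two known quantities gives V = P / I.
V = 166 / 0.7850 = 211.5 V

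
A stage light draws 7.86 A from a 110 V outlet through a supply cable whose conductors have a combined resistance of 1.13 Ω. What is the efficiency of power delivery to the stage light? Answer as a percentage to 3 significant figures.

The supply cable carries the full 7.86 A.
P_line = I² R_line = (7.860)² × 1.13 = 69.81 W
P_source = V I = 110 × 7.860 = 864.6 W; P_load = 794.8 W
η = P_load / P_source = 794.8 / 864.6 = 0.9193

91.9 %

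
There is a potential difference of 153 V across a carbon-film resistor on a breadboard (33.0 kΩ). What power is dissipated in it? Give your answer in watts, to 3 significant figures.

V and R are stated; P = V²/R avoids computing the current.
P = (153 V)² / 33000 Ω = 0.7094 W

0.709 W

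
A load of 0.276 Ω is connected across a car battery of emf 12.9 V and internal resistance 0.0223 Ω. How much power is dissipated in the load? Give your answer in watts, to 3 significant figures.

516 W

With r and R in series, I = ε/(r+R); the load dissipates I²R.
I = ε / (r + R) = 12.9 / (0.0223 + 0.276) = 43.25 A
P_load = I² R = (43.25)² × 0.276 = 516.2 W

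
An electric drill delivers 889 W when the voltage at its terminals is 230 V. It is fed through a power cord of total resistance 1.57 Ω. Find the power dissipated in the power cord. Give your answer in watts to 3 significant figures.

23.5 W

Line loss is just I²R for the cable — we know both I and R_line directly.
I = P / V = 889 / 230 = 3.865 A through the power cord.
P_line = I² R_line = (3.865)² × 1.57 = 23.46 W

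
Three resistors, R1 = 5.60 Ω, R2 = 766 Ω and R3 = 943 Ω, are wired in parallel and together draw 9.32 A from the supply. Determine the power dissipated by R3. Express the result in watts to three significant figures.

2.81 W

Only the total current is stated, so first find the parallel equivalent to get the voltage across the combination.
1/R_eq = 1/5.60 + 1/766 + 1/943 ⇒ R_eq = 5.527 Ω
V = I_total × R_eq = 9.320 × 5.527 = 51.51 V
P_R3 = V² / R3 = (51.51)² / 943 = 2.814 W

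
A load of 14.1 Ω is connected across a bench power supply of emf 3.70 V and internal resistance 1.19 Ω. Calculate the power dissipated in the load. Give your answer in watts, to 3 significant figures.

Load and internal resistance form a series loop — compute the loop current, then the load power via I²R.
I = ε / (r + R) = 3.70 / (1.19 + 14.1) = 0.2420 A
P_load = I² R = (0.2420)² × 14.1 = 0.8257 W

0.826 W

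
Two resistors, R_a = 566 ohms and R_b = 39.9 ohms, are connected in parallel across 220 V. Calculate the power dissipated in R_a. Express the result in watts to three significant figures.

85.5 W

Every branch has 220 V across it, so for R_a the power is simply V²/R.
P_R_a = V² / R_a = (220)² / 566 Ω = 85.51 W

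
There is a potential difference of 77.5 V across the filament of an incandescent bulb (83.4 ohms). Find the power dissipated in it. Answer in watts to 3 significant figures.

72.0 W

With V across and R both known, P = V²/R gives the dissipation directly.
P = (77.5 V)² / 83.4 Ω = 72.02 W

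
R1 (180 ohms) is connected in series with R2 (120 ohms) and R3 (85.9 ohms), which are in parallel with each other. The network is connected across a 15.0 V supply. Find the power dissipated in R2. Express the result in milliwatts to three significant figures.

88.8 mW

Reduce the parallel pair to R_p first; the network is then a simple series string.
R_p = (120×85.9)/(120+85.9) = 50.06 Ω
R_total = 180 + 50.06 = 230.1 Ω
I = V / R_total = 15.0 / 230.1 = 0.06520 A
Voltage across the parallel pair: V_p = I × R_p = 0.06520 × 50.06 = 3.264 V
R2 is across V_p, so use P = V²/R for that branch.
P_R2 = (3.264)² / 120 = 0.08879 W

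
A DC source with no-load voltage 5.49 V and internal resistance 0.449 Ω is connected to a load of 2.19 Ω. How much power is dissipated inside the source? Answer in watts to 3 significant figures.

1.94 W

r is in series with the load, so it carries the full circuit current — the loss in it is I²r.
I = ε / (r + R) = 5.49 / (0.449 + 2.19) = 2.080 A
P_int = I² r = (2.080)² × 0.449 = 1.943 W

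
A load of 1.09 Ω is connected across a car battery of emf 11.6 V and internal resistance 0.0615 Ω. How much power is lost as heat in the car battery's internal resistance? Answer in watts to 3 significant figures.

6.24 W

The internal resistance carries the same current as the load; P_int = I²r.
I = ε / (r + R) = 11.6 / (0.0615 + 1.09) = 10.07 A
P_int = I² r = (10.07)² × 0.0615 = 6.241 W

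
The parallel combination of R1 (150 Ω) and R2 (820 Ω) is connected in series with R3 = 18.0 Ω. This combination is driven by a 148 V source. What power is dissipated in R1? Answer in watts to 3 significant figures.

112 W

First find R_p for the parallel pair, then treat R_p + R3 as a series loop.
R_p = (150×820)/(150+820) = 126.8 Ω
R_total = R_p + 18.0 = 126.8 + 18.0 = 144.8 Ω
I = V / R_total = 148 / 144.8 = 1.022 A
Voltage across the parallel pair: V_p = I × R_p = 1.022 × 126.8 = 129.6 V
R1 sits across V_p; its power is V_p²/R.
P_R1 = (129.6)² / 150 = 112.0 W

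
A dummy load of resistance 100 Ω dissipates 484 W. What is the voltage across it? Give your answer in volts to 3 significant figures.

Inverting the appropriate power form: V = √(P R).
V = √(484 × 100) = 220.0 V

220 V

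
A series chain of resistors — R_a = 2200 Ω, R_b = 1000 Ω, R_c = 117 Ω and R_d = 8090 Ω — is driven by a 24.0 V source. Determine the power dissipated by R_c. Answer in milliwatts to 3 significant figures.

0.518 mW

Series elements share the same current, so find I first, then use P = I²R.
R_total = 2200 + 1000 + 117 + 8090 = 11410 Ω
I = V / R_total = 24.0 / 11410 = 0.002104 A
P_R_c = I² × R_c = (0.002104)² × 117 = 0.0005179 W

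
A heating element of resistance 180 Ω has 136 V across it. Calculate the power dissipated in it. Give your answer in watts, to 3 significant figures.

With V across and R both known, P = V²/R gives the dissipation directly.
P = (136 V)² / 180 Ω = 102.8 W

103 W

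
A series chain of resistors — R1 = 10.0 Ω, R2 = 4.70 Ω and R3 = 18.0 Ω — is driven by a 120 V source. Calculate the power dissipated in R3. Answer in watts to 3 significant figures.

The current is common to all series resistors; compute it, then apply P = I²R for the target.
R_total = 10.0 + 4.70 + 18.0 = 32.70 Ω
I = V / R_total = 120 / 32.70 = 3.670 A
P_R3 = I² × R3 = (3.670)² × 18.0 = 242.4 W

242 W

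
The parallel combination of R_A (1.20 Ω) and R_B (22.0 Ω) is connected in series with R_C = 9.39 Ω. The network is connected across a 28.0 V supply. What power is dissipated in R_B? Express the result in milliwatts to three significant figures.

Reduce the parallel combination to a single R_p; the circuit then becomes R_p in series with the remaining resistor.
R_p = (1.20×22.0)/(1.20+22.0) = 1.138 Ω
R_total = R_p + 9.39 = 1.138 + 9.39 = 10.53 Ω
I = V / R_total = 28.0 / 10.53 = 2.660 A
Voltage across the parallel pair: V_p = I × R_p = 2.660 × 1.138 = 3.026 V
Use P = V²/R for R_B with V = V_p.
P_R_B = (3.026)² / 22.0 = 0.4163 W

416 mW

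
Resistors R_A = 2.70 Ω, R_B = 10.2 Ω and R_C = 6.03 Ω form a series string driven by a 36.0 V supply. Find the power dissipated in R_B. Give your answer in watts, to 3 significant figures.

36.9 W

In a series string the same current flows through every resistor — find that current, then P = I²R for the one we want.
R_total = 2.70 + 10.2 + 6.03 = 18.93 Ω
I = V / R_total = 36.0 / 18.93 = 1.902 A
P_R_B = I² × R_B = (1.902)² × 10.2 = 36.89 W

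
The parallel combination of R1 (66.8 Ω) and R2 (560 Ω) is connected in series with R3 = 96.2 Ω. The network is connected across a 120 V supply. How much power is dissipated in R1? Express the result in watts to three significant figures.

31.6 W

Reduce the parallel combination to a single R_p; the circuit then becomes R_p in series with the remaining resistor.
R_p = (66.8×560)/(66.8+560) = 59.68 Ω
R_total = R_p + 96.2 = 59.68 + 96.2 = 155.9 Ω
I = V / R_total = 120 / 155.9 = 0.7698 A
Voltage across the parallel pair: V_p = I × R_p = 0.7698 × 59.68 = 45.94 V
Use P = V²/R for R1 with V = V_p.
P_R1 = (45.94)² / 66.8 = 31.60 W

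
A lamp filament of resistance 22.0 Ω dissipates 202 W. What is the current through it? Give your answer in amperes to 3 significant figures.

3.03 A

The two known quantities fix the third via I = √(P / R).
I = √(202 / 22.0) = 3.030 A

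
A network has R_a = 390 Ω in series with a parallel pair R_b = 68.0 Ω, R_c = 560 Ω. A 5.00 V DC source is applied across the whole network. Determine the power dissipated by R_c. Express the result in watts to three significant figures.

0.000808 W

Replace R_b and R_c with their parallel equivalent so the circuit becomes R_a in series with R_p.
R_p = (68.0×560)/(68.0+560) = 60.64 Ω
R_total = 390 + 60.64 = 450.6 Ω
I = V / R_total = 5.00 / 450.6 = 0.01110 A
Voltage across the parallel pair: V_p = I × R_p = 0.01110 × 60.64 = 0.6728 V
R_c is across V_p, so use P = V²/R for that branch.
P_R_c = (0.6728)² / 560 = 0.0008083 W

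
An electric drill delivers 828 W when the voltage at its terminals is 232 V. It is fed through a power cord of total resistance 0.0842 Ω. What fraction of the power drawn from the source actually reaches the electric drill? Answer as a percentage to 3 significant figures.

99.9 %

I = P / V = 828 / 232 = 3.569 A through the power cord.
P_line = I² R_line = (3.569)² × 0.0842 = 1.072 W
P_source = P_load + P_line = 828.0 + 1.072 = 829.1 W
η = P_load / P_source = 828.0 / 829.1 = 0.9987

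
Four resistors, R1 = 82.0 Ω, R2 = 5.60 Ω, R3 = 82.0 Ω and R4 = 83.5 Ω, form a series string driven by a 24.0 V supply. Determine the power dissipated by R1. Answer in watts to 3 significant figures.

0.737 W

Series elements share the same current, so find I first, then use P = I²R.
R_total = 82.0 + 5.60 + 82.0 + 83.5 = 253.1 Ω
I = V / R_total = 24.0 / 253.1 = 0.09482 A
P_R1 = I² × R1 = (0.09482)² × 82.0 = 0.7373 W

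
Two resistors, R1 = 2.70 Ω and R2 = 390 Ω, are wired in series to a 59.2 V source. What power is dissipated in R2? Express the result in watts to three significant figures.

Since the resistors are in series they all carry the loop current I = V/R_total; the power in any one is I²R.
R_total = 2.70 + 390 = 392.7 Ω
I = V / R_total = 59.2 / 392.7 = 0.1508 A
P_R2 = I² × R2 = (0.1508)² × 390 = 8.863 W

8.86 W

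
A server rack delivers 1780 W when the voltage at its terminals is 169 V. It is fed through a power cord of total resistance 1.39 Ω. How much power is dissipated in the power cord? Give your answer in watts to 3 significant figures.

154 W

Line loss is just I²R for the cable — we know both I and R_line directly.
I = P / V = 1780 / 169 = 10.53 A through the power cord.
P_line = I² R_line = (10.53)² × 1.39 = 154.2 W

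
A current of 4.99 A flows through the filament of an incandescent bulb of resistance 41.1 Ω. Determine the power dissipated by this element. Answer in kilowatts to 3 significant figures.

1.02 kW

Knowing I and R, the power is just I²R — no need to find V first.
P = (4.990 A)² × 41.1 Ω = 1023 W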